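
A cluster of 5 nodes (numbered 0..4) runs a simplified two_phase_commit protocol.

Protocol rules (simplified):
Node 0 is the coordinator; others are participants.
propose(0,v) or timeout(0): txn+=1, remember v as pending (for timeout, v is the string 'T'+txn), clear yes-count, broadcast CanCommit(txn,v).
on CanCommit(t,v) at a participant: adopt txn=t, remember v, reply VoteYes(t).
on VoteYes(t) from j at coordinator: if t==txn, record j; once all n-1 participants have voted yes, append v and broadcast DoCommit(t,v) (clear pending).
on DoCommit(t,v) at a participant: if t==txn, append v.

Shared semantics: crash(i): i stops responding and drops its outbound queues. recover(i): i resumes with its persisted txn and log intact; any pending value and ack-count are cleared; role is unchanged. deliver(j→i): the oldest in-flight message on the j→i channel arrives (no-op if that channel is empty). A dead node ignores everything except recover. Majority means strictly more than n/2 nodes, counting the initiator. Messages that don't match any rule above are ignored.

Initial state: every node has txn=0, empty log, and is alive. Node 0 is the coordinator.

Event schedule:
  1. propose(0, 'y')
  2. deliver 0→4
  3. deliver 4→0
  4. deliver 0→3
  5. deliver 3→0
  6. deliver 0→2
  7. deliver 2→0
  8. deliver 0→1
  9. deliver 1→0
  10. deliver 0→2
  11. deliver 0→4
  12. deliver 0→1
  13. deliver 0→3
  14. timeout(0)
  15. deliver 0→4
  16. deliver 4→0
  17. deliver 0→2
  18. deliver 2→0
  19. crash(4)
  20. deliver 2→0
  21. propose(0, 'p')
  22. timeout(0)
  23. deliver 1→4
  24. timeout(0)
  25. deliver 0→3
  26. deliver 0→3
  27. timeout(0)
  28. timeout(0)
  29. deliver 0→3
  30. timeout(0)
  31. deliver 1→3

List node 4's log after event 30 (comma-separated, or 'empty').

step 1 propose(0,'y'): 0={coor,t=1,log=-}
step 2 deliver 0→4: 4={part,t=1,log=-}
step 3 deliver 4→0: —
step 4 deliver 0→3: 3={part,t=1,log=-}
step 5 deliver 3→0: —
step 6 deliver 0→2: 2={part,t=1,log=-}
step 7 deliver 2→0: —
step 8 deliver 0→1: 1={part,t=1,log=-}
step 9 deliver 1→0: 0={coor,t=1,log=y}
step 10 deliver 0→2: 2={part,t=1,log=y}
step 11 deliver 0→4: 4={part,t=1,log=y}
step 12 deliver 0→1: 1={part,t=1,log=y}
step 13 deliver 0→3: 3={part,t=1,log=y}
step 14 timeout(0): 0={coor,t=2,log=y}
step 15 deliver 0→4: 4={part,t=2,log=y}
step 16 deliver 4→0: —
step 17 deliver 0→2: 2={part,t=2,log=y}
step 18 deliver 2→0: —
step 19 crash(4): 4={✗part,t=2,log=y}
step 20 deliver 2→0: —
step 21 propose(0,'p'): 0={coor,t=3,log=y}
step 22 timeout(0): 0={coor,t=4,log=y}
step 23 deliver 1→4: —
step 24 timeout(0): 0={coor,t=5,log=y}
step 25 deliver 0→3: 3={part,t=2,log=y}
step 26 deliver 0→3: 3={part,t=3,log=y}
step 27 timeout(0): 0={coor,t=6,log=y}
step 28 timeout(0): 0={coor,t=7,log=y}
step 29 deliver 0→3: 3={part,t=4,log=y}
step 30 timeout(0): 0={coor,t=8,log=y}

y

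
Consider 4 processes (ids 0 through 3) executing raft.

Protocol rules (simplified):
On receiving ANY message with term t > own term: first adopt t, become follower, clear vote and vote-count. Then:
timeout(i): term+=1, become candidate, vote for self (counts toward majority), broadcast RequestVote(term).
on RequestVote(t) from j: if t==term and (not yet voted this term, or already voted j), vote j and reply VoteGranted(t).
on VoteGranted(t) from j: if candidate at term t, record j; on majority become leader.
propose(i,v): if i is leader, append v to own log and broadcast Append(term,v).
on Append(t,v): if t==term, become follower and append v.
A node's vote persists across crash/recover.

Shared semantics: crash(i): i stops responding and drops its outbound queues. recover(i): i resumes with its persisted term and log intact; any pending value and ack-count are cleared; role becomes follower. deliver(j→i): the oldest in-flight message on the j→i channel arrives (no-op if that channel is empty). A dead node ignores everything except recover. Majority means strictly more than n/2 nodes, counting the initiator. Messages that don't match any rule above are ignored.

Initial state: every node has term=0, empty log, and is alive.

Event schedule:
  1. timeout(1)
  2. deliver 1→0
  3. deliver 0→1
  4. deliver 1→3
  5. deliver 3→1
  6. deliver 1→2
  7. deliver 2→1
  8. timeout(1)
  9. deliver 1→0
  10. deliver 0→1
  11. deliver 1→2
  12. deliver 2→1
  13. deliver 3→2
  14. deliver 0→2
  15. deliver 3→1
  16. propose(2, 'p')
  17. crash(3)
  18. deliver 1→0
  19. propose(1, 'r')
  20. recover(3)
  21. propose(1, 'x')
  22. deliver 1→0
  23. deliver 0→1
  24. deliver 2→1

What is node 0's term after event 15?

2

step 1 timeout(1): 1={cand,t=1,log=-}
step 2 deliver 1→0: 0={foll,t=1,log=-}
step 3 deliver 0→1: —
step 4 deliver 1→3: 3={foll,t=1,log=-}
step 5 deliver 3→1: 1={lead,t=1,log=-}
step 6 deliver 1→2: 2={foll,t=1,log=-}
step 7 deliver 2→1: —
step 8 timeout(1): 1={cand,t=2,log=-}
step 9 deliver 1→0: 0={foll,t=2,log=-}
step 10 deliver 0→1: —
step 11 deliver 1→2: 2={foll,t=2,log=-}
step 12 deliver 2→1: 1={lead,t=2,log=-}
step 13 deliver 3→2: —
step 14 deliver 0→2: —
step 15 deliver 3→1: —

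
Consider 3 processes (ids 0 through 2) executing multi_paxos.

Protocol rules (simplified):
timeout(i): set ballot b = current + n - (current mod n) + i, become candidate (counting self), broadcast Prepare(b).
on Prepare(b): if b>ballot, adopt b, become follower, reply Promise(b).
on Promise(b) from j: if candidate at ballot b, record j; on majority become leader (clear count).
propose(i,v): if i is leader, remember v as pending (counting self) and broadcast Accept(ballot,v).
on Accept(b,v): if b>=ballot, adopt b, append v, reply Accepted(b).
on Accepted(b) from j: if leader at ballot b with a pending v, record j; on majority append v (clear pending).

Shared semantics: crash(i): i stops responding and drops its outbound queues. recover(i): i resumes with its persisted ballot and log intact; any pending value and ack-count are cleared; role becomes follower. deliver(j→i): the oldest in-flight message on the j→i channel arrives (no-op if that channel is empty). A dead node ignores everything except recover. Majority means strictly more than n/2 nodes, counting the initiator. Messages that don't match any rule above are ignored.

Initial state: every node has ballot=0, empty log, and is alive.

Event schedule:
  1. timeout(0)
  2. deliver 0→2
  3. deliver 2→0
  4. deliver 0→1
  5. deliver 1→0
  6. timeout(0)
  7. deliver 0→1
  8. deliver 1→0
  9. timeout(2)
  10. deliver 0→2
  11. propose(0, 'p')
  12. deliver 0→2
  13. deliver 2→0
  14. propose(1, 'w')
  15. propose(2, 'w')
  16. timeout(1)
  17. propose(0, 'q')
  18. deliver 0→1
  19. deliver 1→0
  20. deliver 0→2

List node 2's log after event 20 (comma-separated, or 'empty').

empty

after 1 — timeout(0): n0:cand/b3/[-]
after 2 — deliver 0→2: n2:foll/b3/[-]
after 3 — deliver 2→0: n0:lead/b3/[-]
after 4 — deliver 0→1: n1:foll/b3/[-]
after 5 — deliver 1→0: ·
after 6 — timeout(0): n0:cand/b6/[-]
after 7 — deliver 0→1: n1:foll/b6/[-]
after 8 — deliver 1→0: n0:lead/b6/[-]
after 9 — timeout(2): n2:cand/b8/[-]
after 10 — deliver 0→2: ·
after 11 — propose(0,'p'): ·
after 12 — deliver 0→2: ·
after 13 — deliver 2→0: n0:foll/b8/[-]
after 14 — propose(1,'w'): ·
after 15 — propose(2,'w'): ·
after 16 — timeout(1): n1:cand/b10/[-]
after 17 — propose(0,'q'): ·
after 18 — deliver 0→1: ·
after 19 — deliver 1→0: n0:foll/b10/[-]
after 20 — deliver 0→2: n2:lead/b8/[-]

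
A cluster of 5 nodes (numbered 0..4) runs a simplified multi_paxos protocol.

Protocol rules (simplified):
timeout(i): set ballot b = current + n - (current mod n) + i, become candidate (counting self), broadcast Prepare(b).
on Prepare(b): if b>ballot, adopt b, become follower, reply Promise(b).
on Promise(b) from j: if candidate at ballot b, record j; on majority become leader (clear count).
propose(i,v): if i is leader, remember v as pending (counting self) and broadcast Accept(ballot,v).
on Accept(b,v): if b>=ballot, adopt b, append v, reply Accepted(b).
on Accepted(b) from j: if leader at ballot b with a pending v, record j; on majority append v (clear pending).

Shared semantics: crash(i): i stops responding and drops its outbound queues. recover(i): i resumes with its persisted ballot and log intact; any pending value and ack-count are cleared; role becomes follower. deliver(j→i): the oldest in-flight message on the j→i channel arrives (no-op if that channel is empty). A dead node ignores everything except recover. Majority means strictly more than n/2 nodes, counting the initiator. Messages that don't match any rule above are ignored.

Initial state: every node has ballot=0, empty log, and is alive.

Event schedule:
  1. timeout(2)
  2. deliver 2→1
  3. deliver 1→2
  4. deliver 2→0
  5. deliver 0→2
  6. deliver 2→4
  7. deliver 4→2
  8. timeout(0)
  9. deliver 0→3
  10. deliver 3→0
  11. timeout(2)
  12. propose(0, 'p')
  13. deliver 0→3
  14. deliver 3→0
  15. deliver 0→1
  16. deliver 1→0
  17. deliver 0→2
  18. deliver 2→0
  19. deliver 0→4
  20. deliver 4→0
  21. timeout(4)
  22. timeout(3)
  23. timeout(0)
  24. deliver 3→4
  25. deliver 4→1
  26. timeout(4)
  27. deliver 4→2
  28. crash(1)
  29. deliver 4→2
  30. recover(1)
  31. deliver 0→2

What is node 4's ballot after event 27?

1. timeout(2):  <2:cand b7 ->
2. deliver 2→1:  <1:foll b7 ->
3. deliver 1→2:  nop
4. deliver 2→0:  <0:foll b7 ->
5. deliver 0→2:  <2:lead b7 ->
6. deliver 2→4:  <4:foll b7 ->
7. deliver 4→2:  nop
8. timeout(0):  <0:cand b10 ->
9. deliver 0→3:  <3:foll b10 ->
10. deliver 3→0:  nop
11. timeout(2):  <2:cand b12 ->
12. propose(0,'p'):  nop
13. deliver 0→3:  nop
14. deliver 3→0:  nop
15. deliver 0→1:  <1:foll b10 ->
16. deliver 1→0:  <0:lead b10 ->
17. deliver 0→2:  nop
18. deliver 2→0:  <0:foll b12 ->
19. deliver 0→4:  <4:foll b10 ->
20. deliver 4→0:  nop
21. timeout(4):  <4:cand b19 ->
22. timeout(3):  <3:cand b18 ->
23. timeout(0):  <0:cand b15 ->
24. deliver 3→4:  nop
25. deliver 4→1:  <1:foll b19 ->
26. timeout(4):  <4:cand b24 ->
27. deliver 4→2:  <2:foll b19 ->

24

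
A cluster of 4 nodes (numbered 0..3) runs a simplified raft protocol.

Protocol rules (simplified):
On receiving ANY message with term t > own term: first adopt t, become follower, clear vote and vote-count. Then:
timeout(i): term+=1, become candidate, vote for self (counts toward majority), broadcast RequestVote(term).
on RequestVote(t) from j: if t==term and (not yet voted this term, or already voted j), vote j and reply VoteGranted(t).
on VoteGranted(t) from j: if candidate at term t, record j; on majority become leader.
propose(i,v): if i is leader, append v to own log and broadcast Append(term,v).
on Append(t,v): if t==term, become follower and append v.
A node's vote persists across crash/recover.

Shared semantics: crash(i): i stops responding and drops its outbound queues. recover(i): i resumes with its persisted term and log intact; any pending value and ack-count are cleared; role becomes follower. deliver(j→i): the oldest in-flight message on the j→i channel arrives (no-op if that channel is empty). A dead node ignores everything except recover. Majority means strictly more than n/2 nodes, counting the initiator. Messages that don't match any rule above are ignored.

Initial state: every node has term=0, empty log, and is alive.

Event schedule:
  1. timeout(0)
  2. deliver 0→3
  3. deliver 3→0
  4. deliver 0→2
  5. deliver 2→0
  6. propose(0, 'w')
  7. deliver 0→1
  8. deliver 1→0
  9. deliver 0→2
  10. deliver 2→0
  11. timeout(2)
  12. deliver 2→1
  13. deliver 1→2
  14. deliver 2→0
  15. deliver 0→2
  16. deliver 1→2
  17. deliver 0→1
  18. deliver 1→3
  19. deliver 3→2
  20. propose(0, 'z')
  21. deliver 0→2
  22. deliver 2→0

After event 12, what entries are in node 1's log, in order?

step 1 timeout(0): 0={cand,t=1,log=-}
step 2 deliver 0→3: 3={foll,t=1,log=-}
step 3 deliver 3→0: —
step 4 deliver 0→2: 2={foll,t=1,log=-}
step 5 deliver 2→0: 0={lead,t=1,log=-}
step 6 propose(0,'w'): 0={lead,t=1,log=w}
step 7 deliver 0→1: 1={foll,t=1,log=-}
step 8 deliver 1→0: —
step 9 deliver 0→2: 2={foll,t=1,log=w}
step 10 deliver 2→0: —
step 11 timeout(2): 2={cand,t=2,log=w}
step 12 deliver 2→1: 1={foll,t=2,log=-}

empty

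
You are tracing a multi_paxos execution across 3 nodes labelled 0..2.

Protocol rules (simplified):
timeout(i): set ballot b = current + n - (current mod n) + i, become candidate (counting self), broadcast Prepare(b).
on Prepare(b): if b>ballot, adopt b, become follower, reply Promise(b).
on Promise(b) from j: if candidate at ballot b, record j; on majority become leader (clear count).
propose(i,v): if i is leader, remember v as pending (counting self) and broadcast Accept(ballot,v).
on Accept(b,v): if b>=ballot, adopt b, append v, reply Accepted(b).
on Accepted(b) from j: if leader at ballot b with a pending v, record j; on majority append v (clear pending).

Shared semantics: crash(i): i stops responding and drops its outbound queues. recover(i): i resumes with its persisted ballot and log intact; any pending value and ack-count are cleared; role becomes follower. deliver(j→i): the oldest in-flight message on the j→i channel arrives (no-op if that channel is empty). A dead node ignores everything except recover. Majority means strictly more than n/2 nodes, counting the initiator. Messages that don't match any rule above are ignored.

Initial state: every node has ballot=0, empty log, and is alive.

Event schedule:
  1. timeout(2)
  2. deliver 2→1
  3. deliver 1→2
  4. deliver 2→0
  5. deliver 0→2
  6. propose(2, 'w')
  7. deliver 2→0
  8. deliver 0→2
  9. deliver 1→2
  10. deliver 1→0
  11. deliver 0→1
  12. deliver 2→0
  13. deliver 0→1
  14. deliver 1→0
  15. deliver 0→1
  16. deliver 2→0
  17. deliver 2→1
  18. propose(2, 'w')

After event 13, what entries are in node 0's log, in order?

w

after 1 — timeout(2): n2:cand/b5/[-]
after 2 — deliver 2→1: n1:foll/b5/[-]
after 3 — deliver 1→2: n2:lead/b5/[-]
after 4 — deliver 2→0: n0:foll/b5/[-]
after 5 — deliver 0→2: ·
after 6 — propose(2,'w'): ·
after 7 — deliver 2→0: n0:foll/b5/[w]
after 8 — deliver 0→2: n2:lead/b5/[w]
after 9 — deliver 1→2: ·
after 10 — deliver 1→0: ·
after 11 — deliver 0→1: ·
after 12 — deliver 2→0: ·
after 13 — deliver 0→1: ·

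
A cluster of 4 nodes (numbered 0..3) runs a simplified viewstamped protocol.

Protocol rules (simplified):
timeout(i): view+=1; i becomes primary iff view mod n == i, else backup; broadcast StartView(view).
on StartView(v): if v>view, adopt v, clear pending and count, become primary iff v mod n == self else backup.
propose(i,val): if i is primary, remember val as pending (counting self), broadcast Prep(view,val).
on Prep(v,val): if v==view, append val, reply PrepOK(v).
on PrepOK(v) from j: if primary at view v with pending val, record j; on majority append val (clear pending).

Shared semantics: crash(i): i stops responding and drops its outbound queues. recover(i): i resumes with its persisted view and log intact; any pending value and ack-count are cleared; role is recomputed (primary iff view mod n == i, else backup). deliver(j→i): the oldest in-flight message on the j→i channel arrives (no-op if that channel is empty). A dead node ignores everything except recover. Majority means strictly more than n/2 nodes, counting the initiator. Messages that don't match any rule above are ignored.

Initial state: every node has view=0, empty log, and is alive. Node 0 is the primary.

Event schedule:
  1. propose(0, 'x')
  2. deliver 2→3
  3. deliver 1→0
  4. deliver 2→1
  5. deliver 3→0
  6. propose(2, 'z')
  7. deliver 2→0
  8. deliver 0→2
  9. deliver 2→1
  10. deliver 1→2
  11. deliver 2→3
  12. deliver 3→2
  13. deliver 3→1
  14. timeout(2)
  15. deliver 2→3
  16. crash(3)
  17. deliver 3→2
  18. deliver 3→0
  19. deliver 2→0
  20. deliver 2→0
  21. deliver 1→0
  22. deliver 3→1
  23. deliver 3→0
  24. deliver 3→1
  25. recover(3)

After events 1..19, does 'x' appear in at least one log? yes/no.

yes

after 1 — propose(0,'x'): ·
after 2 — deliver 2→3: ·
after 3 — deliver 1→0: ·
after 4 — deliver 2→1: ·
after 5 — deliver 3→0: ·
after 6 — propose(2,'z'): ·
after 7 — deliver 2→0: ·
after 8 — deliver 0→2: n2:back/v0/[x]
after 9 — deliver 2→1: ·
after 10 — deliver 1→2: ·
after 11 — deliver 2→3: ·
after 12 — deliver 3→2: ·
after 13 — deliver 3→1: ·
after 14 — timeout(2): n2:back/v1/[x]
after 15 — deliver 2→3: n3:back/v1/[-]
after 16 — crash(3): n3:✗back/v1/[-]
after 17 — deliver 3→2: ·
after 18 — deliver 3→0: ·
after 19 — deliver 2→0: ·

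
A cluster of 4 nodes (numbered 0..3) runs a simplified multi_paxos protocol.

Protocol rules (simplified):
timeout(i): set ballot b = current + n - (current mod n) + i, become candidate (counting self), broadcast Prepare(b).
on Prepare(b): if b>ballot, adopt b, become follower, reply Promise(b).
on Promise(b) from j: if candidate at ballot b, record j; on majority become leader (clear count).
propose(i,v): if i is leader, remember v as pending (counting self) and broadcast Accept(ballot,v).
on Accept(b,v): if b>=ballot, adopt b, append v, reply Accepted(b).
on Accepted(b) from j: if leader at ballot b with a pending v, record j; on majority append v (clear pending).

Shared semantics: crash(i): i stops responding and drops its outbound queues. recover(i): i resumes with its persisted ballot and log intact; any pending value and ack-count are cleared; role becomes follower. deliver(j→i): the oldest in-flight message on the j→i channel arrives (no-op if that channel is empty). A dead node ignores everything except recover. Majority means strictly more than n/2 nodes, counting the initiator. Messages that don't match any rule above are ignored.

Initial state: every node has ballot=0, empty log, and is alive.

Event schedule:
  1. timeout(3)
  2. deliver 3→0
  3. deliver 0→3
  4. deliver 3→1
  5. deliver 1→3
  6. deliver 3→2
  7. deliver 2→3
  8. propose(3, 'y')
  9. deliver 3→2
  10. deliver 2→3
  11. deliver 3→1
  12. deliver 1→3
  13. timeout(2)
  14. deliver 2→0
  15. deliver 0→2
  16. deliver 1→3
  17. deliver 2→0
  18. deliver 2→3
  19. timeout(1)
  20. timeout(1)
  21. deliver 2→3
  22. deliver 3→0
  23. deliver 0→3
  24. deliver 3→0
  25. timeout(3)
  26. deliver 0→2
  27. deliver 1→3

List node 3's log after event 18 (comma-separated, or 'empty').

y

[1] timeout(3) → N3(cand b7 [-])
[2] deliver 3→0 → N0(foll b7 [-])
[3] deliver 0→3 → ∅
[4] deliver 3→1 → N1(foll b7 [-])
[5] deliver 1→3 → N3(lead b7 [-])
[6] deliver 3→2 → N2(foll b7 [-])
[7] deliver 2→3 → ∅
[8] propose(3,'y') → ∅
[9] deliver 3→2 → N2(foll b7 [y])
[10] deliver 2→3 → ∅
[11] deliver 3→1 → N1(foll b7 [y])
[12] deliver 1→3 → N3(lead b7 [y])
[13] timeout(2) → N2(cand b10 [y])
[14] deliver 2→0 → N0(foll b10 [-])
[15] deliver 0→2 → ∅
[16] deliver 1→3 → ∅
[17] deliver 2→0 → ∅
[18] deliver 2→3 → N3(foll b10 [y])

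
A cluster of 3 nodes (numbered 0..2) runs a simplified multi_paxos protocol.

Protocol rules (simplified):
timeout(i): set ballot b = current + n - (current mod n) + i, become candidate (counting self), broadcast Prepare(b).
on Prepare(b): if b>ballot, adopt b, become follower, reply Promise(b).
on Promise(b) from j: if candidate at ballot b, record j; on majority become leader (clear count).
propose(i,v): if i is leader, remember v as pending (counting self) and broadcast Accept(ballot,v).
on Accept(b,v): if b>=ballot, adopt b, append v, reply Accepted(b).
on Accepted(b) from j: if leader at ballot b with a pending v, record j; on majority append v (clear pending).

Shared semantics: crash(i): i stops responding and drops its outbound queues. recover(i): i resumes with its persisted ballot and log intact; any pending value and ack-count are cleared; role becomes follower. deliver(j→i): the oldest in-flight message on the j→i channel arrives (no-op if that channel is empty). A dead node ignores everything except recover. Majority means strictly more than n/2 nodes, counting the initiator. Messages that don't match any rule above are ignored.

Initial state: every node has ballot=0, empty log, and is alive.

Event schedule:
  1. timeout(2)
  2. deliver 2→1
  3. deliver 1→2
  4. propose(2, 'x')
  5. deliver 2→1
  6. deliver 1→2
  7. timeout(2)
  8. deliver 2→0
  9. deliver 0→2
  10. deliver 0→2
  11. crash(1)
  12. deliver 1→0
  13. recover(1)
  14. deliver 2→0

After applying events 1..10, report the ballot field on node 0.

5

1. timeout(2):  <2:cand b5 ->
2. deliver 2→1:  <1:foll b5 ->
3. deliver 1→2:  <2:lead b5 ->
4. propose(2,'x'):  nop
5. deliver 2→1:  <1:foll b5 x>
6. deliver 1→2:  <2:lead b5 x>
7. timeout(2):  <2:cand b8 x>
8. deliver 2→0:  <0:foll b5 ->
9. deliver 0→2:  nop
10. deliver 0→2:  nop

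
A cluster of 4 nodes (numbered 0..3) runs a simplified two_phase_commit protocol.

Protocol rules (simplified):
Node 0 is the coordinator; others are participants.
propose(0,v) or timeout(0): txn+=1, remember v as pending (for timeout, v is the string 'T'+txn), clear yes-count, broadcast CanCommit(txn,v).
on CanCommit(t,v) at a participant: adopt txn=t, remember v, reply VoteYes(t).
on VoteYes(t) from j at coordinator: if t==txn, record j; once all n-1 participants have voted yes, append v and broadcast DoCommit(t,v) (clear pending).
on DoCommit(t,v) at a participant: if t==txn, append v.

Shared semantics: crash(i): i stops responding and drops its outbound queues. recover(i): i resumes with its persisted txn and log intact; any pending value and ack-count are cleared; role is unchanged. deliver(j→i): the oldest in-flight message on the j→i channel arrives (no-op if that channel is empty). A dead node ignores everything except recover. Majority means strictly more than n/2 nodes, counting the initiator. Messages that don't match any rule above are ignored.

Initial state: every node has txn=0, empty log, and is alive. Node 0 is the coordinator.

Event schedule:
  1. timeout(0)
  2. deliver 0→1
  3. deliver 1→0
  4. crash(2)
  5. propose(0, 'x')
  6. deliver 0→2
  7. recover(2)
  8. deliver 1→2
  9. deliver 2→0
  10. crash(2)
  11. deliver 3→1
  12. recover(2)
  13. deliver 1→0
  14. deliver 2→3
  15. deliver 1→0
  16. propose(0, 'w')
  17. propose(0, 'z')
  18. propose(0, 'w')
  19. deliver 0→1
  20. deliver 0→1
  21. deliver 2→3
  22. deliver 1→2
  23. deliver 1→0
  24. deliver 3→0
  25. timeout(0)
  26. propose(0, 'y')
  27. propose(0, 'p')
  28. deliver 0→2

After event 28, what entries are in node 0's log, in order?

empty

[1] timeout(0) → N0(coor t1 [-])
[2] deliver 0→1 → N1(part t1 [-])
[3] deliver 1→0 → ∅
[4] crash(2) → N2(✗part t0 [-])
[5] propose(0,'x') → N0(coor t2 [-])
[6] deliver 0→2 → ∅
[7] recover(2) → N2(part t0 [-])
[8] deliver 1→2 → ∅
[9] deliver 2→0 → ∅
[10] crash(2) → N2(✗part t0 [-])
[11] deliver 3→1 → ∅
[12] recover(2) → N2(part t0 [-])
[13] deliver 1→0 → ∅
[14] deliver 2→3 → ∅
[15] deliver 1→0 → ∅
[16] propose(0,'w') → N0(coor t3 [-])
[17] propose(0,'z') → N0(coor t4 [-])
[18] propose(0,'w') → N0(coor t5 [-])
[19] deliver 0→1 → N1(part t2 [-])
[20] deliver 0→1 → N1(part t3 [-])
[21] deliver 2→3 → ∅
[22] deliver 1→2 → ∅
[23] deliver 1→0 → ∅
[24] deliver 3→0 → ∅
[25] timeout(0) → N0(coor t6 [-])
[26] propose(0,'y') → N0(coor t7 [-])
[27] propose(0,'p') → N0(coor t8 [-])
[28] deliver 0→2 → N2(part t1 [-])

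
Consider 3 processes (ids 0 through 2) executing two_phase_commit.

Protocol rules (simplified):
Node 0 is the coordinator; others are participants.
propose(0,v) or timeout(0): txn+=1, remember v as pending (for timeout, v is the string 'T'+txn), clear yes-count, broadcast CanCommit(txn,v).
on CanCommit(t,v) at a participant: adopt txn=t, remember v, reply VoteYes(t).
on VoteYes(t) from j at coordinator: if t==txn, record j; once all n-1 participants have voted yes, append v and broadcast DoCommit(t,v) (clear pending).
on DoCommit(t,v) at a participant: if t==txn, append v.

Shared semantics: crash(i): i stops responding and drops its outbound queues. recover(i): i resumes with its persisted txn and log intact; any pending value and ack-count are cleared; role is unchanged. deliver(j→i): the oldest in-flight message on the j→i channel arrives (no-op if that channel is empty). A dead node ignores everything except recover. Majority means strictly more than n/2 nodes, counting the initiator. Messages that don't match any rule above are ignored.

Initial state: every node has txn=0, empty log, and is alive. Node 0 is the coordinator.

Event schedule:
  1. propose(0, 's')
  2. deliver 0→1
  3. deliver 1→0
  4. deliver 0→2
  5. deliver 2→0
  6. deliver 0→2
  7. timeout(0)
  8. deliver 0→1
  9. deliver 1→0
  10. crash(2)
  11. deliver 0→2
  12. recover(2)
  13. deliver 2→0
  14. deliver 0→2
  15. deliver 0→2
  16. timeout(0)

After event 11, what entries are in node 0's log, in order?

e1 propose(0,'s'): 0[coor,t=1,-]
e2 deliver 0→1: 1[part,t=1,-]
e3 deliver 1→0: ·
e4 deliver 0→2: 2[part,t=1,-]
e5 deliver 2→0: 0[coor,t=1,s]
e6 deliver 0→2: 2[part,t=1,s]
e7 timeout(0): 0[coor,t=2,s]
e8 deliver 0→1: 1[part,t=1,s]
e9 deliver 1→0: ·
e10 crash(2): 2[✗part,t=1,s]
e11 deliver 0→2: ·

s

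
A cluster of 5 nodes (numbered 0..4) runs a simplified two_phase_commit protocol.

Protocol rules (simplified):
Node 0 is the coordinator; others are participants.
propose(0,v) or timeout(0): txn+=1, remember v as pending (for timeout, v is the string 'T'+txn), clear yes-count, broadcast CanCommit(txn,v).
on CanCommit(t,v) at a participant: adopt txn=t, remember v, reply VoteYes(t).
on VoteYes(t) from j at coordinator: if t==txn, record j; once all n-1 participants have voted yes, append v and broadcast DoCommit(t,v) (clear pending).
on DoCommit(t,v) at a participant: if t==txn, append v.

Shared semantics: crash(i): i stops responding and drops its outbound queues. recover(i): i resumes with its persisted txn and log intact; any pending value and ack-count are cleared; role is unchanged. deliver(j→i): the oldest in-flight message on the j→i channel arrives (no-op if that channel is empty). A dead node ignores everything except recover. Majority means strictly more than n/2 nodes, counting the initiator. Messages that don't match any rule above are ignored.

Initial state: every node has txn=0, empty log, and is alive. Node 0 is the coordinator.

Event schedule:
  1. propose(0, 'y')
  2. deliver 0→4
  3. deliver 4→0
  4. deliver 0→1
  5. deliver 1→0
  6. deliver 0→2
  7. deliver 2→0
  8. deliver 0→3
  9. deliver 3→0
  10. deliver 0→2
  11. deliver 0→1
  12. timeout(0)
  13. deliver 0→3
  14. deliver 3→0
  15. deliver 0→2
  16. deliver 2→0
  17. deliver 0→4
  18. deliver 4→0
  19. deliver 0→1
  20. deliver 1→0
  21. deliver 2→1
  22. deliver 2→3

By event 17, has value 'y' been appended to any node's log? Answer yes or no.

e1 propose(0,'y'): 0[coor,t=1,-]
e2 deliver 0→4: 4[part,t=1,-]
e3 deliver 4→0: ·
e4 deliver 0→1: 1[part,t=1,-]
e5 deliver 1→0: ·
e6 deliver 0→2: 2[part,t=1,-]
e7 deliver 2→0: ·
e8 deliver 0→3: 3[part,t=1,-]
e9 deliver 3→0: 0[coor,t=1,y]
e10 deliver 0→2: 2[part,t=1,y]
e11 deliver 0→1: 1[part,t=1,y]
e12 timeout(0): 0[coor,t=2,y]
e13 deliver 0→3: 3[part,t=1,y]
e14 deliver 3→0: ·
e15 deliver 0→2: 2[part,t=2,y]
e16 deliver 2→0: ·
e17 deliver 0→4: 4[part,t=1,y]

yes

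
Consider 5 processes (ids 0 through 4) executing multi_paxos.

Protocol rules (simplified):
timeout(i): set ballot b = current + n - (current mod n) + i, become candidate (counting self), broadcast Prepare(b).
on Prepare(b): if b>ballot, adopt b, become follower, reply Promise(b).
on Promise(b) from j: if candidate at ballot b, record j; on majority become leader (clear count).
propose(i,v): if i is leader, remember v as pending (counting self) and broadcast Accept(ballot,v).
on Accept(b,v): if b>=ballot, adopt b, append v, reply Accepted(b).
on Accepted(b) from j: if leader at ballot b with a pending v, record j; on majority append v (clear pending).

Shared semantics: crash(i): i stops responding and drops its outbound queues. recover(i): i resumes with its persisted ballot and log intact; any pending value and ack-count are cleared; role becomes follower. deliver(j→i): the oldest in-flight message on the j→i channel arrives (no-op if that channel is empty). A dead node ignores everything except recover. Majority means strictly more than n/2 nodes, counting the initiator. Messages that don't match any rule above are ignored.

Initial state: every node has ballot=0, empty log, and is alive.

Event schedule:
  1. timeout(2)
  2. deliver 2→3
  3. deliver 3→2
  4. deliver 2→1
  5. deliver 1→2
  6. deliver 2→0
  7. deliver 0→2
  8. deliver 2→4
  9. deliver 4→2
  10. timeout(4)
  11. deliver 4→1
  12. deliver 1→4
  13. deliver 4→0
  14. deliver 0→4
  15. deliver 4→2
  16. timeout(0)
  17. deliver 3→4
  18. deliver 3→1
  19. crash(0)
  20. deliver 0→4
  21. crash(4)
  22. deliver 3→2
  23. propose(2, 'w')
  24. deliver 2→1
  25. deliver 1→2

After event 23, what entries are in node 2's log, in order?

1. timeout(2):  <2:cand b7 ->
2. deliver 2→3:  <3:foll b7 ->
3. deliver 3→2:  nop
4. deliver 2→1:  <1:foll b7 ->
5. deliver 1→2:  <2:lead b7 ->
6. deliver 2→0:  <0:foll b7 ->
7. deliver 0→2:  nop
8. deliver 2→4:  <4:foll b7 ->
9. deliver 4→2:  nop
10. timeout(4):  <4:cand b14 ->
11. deliver 4→1:  <1:foll b14 ->
12. deliver 1→4:  nop
13. deliver 4→0:  <0:foll b14 ->
14. deliver 0→4:  <4:lead b14 ->
15. deliver 4→2:  <2:foll b14 ->
16. timeout(0):  <0:cand b15 ->
17. deliver 3→4:  nop
18. deliver 3→1:  nop
19. crash(0):  <0:✗cand b15 ->
20. deliver 0→4:  nop
21. crash(4):  <4:✗lead b14 ->
22. deliver 3→2:  nop
23. propose(2,'w'):  nop

empty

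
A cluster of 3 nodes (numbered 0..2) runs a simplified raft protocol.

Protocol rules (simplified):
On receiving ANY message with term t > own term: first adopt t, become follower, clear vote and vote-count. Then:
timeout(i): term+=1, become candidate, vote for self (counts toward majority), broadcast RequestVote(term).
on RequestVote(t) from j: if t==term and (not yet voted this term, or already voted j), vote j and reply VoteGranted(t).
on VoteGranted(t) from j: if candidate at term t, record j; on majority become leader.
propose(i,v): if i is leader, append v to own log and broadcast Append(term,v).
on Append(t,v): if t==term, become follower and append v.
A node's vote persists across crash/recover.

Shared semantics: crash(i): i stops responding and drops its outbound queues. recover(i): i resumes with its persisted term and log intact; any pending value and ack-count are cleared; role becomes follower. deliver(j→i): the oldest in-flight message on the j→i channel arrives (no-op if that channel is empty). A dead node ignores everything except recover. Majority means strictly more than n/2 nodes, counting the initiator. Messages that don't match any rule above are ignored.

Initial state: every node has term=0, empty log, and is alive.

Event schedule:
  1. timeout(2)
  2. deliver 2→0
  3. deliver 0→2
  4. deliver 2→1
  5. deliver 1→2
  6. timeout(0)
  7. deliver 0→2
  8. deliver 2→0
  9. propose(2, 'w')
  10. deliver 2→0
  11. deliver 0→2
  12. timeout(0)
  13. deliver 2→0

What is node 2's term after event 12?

e1 timeout(2): 2[cand,t=1,-]
e2 deliver 2→0: 0[foll,t=1,-]
e3 deliver 0→2: 2[lead,t=1,-]
e4 deliver 2→1: 1[foll,t=1,-]
e5 deliver 1→2: ·
e6 timeout(0): 0[cand,t=2,-]
e7 deliver 0→2: 2[foll,t=2,-]
e8 deliver 2→0: 0[lead,t=2,-]
e9 propose(2,'w'): ·
e10 deliver 2→0: ·
e11 deliver 0→2: ·
e12 timeout(0): 0[cand,t=3,-]

2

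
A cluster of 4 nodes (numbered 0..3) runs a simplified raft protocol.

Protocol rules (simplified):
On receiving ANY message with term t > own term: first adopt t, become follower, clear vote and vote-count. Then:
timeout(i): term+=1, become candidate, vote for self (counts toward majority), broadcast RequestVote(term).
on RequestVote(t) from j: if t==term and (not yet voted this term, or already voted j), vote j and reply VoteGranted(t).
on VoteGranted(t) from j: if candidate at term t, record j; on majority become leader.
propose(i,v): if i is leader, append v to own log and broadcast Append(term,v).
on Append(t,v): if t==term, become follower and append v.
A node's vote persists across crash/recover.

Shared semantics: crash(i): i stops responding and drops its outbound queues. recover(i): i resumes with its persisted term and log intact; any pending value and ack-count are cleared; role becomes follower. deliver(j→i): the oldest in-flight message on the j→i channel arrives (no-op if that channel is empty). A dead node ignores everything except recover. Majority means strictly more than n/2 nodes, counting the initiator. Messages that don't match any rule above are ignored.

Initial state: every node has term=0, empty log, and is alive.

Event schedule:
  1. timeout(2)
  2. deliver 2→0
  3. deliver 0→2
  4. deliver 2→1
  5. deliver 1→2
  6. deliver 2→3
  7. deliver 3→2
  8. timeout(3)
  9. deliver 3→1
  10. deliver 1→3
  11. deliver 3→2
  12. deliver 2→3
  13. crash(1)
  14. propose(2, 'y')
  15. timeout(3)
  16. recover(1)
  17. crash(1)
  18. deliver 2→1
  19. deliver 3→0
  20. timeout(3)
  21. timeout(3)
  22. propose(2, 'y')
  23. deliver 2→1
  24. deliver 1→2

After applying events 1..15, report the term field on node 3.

after 1 — timeout(2): n2:cand/t1/[-]
after 2 — deliver 2→0: n0:foll/t1/[-]
after 3 — deliver 0→2: ·
after 4 — deliver 2→1: n1:foll/t1/[-]
after 5 — deliver 1→2: n2:lead/t1/[-]
after 6 — deliver 2→3: n3:foll/t1/[-]
after 7 — deliver 3→2: ·
after 8 — timeout(3): n3:cand/t2/[-]
after 9 — deliver 3→1: n1:foll/t2/[-]
after 10 — deliver 1→3: ·
after 11 — deliver 3→2: n2:foll/t2/[-]
after 12 — deliver 2→3: n3:lead/t2/[-]
after 13 — crash(1): n1:✗foll/t2/[-]
after 14 — propose(2,'y'): ·
after 15 — timeout(3): n3:cand/t3/[-]

3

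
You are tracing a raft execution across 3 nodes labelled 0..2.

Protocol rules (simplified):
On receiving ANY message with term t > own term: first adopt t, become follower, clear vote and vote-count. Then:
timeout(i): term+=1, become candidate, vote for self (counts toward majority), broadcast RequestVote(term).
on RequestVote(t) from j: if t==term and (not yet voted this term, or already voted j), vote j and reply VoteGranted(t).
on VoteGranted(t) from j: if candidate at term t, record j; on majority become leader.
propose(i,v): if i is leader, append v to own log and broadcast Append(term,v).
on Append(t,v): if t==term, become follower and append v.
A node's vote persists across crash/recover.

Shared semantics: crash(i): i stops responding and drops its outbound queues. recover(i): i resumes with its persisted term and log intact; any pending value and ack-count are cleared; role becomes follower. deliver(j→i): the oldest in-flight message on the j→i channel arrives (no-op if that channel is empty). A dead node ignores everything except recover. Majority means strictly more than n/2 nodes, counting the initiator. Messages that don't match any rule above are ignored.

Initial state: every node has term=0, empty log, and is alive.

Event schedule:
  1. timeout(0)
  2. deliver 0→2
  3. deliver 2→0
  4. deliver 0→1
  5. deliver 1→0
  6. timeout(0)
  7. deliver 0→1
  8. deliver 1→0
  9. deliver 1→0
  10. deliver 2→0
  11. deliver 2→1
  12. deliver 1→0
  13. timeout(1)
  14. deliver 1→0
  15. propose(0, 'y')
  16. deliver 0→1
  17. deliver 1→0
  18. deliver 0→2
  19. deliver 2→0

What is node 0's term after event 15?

[1] timeout(0) → N0(cand t1 [-])
[2] deliver 0→2 → N2(foll t1 [-])
[3] deliver 2→0 → N0(lead t1 [-])
[4] deliver 0→1 → N1(foll t1 [-])
[5] deliver 1→0 → ∅
[6] timeout(0) → N0(cand t2 [-])
[7] deliver 0→1 → N1(foll t2 [-])
[8] deliver 1→0 → N0(lead t2 [-])
[9] deliver 1→0 → ∅
[10] deliver 2→0 → ∅
[11] deliver 2→1 → ∅
[12] deliver 1→0 → ∅
[13] timeout(1) → N1(cand t3 [-])
[14] deliver 1→0 → N0(foll t3 [-])
[15] propose(0,'y') → ∅

3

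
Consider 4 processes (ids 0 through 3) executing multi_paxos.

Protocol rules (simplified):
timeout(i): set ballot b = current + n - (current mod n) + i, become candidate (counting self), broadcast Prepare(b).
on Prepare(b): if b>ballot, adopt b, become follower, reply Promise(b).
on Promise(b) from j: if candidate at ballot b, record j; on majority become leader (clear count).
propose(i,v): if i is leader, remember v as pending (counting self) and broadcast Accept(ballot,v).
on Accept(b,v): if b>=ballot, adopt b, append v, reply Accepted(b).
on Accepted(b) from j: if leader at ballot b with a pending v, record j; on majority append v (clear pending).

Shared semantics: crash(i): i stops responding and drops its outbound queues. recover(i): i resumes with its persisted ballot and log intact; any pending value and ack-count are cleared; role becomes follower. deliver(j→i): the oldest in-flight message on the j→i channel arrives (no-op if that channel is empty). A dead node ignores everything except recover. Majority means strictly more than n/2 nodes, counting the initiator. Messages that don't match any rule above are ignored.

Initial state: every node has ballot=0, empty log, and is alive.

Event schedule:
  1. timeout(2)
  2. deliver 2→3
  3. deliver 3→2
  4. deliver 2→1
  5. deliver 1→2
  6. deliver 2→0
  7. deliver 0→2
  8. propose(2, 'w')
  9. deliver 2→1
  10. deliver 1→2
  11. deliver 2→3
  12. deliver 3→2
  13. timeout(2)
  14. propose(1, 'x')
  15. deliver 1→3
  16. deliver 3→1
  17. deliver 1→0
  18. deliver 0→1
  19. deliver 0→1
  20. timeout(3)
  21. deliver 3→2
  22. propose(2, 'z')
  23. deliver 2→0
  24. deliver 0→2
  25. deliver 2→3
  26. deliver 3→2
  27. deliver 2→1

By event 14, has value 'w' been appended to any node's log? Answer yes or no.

step 1 timeout(2): 2={cand,b=6,log=-}
step 2 deliver 2→3: 3={foll,b=6,log=-}
step 3 deliver 3→2: —
step 4 deliver 2→1: 1={foll,b=6,log=-}
step 5 deliver 1→2: 2={lead,b=6,log=-}
step 6 deliver 2→0: 0={foll,b=6,log=-}
step 7 deliver 0→2: —
step 8 propose(2,'w'): —
step 9 deliver 2→1: 1={foll,b=6,log=w}
step 10 deliver 1→2: —
step 11 deliver 2→3: 3={foll,b=6,log=w}
step 12 deliver 3→2: 2={lead,b=6,log=w}
step 13 timeout(2): 2={cand,b=10,log=w}
step 14 propose(1,'x'): —

yes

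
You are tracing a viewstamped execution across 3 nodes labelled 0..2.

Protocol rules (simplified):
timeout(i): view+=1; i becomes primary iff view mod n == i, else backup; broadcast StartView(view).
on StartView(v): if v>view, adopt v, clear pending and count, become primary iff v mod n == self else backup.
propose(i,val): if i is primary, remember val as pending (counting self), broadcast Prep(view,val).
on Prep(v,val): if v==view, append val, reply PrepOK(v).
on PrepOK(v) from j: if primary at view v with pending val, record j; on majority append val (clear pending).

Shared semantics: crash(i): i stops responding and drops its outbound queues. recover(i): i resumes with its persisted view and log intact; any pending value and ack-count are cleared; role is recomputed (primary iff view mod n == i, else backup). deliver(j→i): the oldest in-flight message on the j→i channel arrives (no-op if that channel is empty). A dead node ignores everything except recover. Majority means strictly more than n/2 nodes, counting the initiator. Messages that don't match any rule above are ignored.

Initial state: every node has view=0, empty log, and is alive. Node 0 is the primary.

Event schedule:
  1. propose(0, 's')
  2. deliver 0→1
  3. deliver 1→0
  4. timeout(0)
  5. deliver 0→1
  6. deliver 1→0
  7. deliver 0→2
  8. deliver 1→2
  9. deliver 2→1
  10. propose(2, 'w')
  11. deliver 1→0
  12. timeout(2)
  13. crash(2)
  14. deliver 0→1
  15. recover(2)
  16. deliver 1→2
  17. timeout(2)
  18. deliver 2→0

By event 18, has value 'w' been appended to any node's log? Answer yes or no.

no

e1 propose(0,'s'): ·
e2 deliver 0→1: 1[back,v=0,s]
e3 deliver 1→0: 0[prim,v=0,s]
e4 timeout(0): 0[back,v=1,s]
e5 deliver 0→1: 1[prim,v=1,s]
e6 deliver 1→0: ·
e7 deliver 0→2: 2[back,v=0,s]
e8 deliver 1→2: ·
e9 deliver 2→1: ·
e10 propose(2,'w'): ·
e11 deliver 1→0: ·
e12 timeout(2): 2[back,v=1,s]
e13 crash(2): 2[✗back,v=1,s]
e14 deliver 0→1: ·
e15 recover(2): 2[back,v=1,s]
e16 deliver 1→2: ·
e17 timeout(2): 2[prim,v=2,s]
e18 deliver 2→0: 0[back,v=2,s]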